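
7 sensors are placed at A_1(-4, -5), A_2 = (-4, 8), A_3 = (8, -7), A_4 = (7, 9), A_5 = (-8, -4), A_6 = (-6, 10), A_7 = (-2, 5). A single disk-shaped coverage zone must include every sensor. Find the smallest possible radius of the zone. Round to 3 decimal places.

By Welzl's lemma the MEC is supported by two points (diametrically opposite) or three points (on a circumcircle).
The farthest pair is A_3–A_6 with squared distance 485. The circle on this segment as diameter has centre (1, 1.5) and r² = 485/4 = 121.25.
Check A_1: distance² to centre = 67.25 ≤ 121.25, so it lies inside.
All remaining points lie in this disk, and no smaller disk contains both endpoints, so this is the minimum enclosing circle.
r = √(121.25) ≈ 11.011.

11.011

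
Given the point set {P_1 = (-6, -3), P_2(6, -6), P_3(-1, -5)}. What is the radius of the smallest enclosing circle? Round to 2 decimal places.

6.18

Side lengths²: P_1P_2² = 153, P_1P_3² = 29, P_2P_3² = 50.
Since P_1P_2² = 153 ≥ 50 + 29 = 79, the angle opposite P_1P_2 is not acute, so the smallest enclosing circle has P_1P_2 as diameter.
Centre = midpoint of P_1P_2 = (0, -4.5), r² = 153/4 = 38.25.
r = √(38.25) ≈ 6.18.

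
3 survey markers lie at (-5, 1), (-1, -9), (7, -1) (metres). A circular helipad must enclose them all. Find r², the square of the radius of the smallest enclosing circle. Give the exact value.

Call the three points A, B, C in the order given.
Side lengths²: AB² = 116, AC² = 148, BC² = 128.
Since AC² = 148 < 128 + 116 = 244, the triangle is acute, so the smallest enclosing circle is the circumcircle.
Circumcentre = (4/7, -18/7), r² = 2146/49.

2146/49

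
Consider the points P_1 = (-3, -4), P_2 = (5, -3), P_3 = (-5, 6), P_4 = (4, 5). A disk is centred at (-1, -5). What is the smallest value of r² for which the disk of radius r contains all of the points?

The required radius is the distance from (-1, -5) to the farthest point.
Squared distances: 5, 40, 137, 125.
Maximum is 137, attained at P_3.

137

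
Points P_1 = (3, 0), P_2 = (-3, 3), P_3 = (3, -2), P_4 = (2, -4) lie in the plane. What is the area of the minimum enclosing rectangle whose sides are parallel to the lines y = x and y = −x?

In coordinates u = x + y, v = x − y the rectangle is axis-aligned; the map (x,y)→(u,v) scales areas by 2.
u-values: 3, 0, 1, -2; range = 3 − (-2) = 5.
v-values: 3, -6, 5, 6; range = 6 − (-6) = 12.
Area = (5 × 12) / 2 = 30.

30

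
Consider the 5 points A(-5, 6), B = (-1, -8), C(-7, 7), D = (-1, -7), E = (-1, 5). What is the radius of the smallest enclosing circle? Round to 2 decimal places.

By Welzl's lemma the MEC is supported by two points (diametrically opposite) or three points (on a circumcircle).
The farthest pair is B–C with squared distance 261. The circle on this segment as diameter has centre (-4, -0.5) and r² = 261/4 = 65.25.
Check A: distance² to centre = 43.25 ≤ 65.25, so it lies inside.
All remaining points lie in this disk, and no smaller disk contains both endpoints, so this is the minimum enclosing circle.
r = √(65.25) ≈ 8.08.

8.08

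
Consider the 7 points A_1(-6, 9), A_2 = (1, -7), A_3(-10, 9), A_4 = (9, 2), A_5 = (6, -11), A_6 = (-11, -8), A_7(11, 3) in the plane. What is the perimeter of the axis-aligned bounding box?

Width = max x − min x = 11 − (-11) = 22.
Height = max y − min y = 9 − (-11) = 20.
Perimeter = 2(22 + 20) = 84.

84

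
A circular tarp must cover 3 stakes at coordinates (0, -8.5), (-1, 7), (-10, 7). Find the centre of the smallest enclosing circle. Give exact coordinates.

Call the three points A, B, C in the order given.
Side lengths²: AB² = 241.25, AC² = 340.25, BC² = 81.
Since AC² = 340.25 ≥ 241.25 + 81 = 322.25, the angle opposite AC is not acute, so the smallest enclosing circle has AC as diameter.
Centre = midpoint of AC = (-5, -0.75), r² = 340.25/4 = 85.0625.
Centre = (-5, -0.75).

(-5, -0.75)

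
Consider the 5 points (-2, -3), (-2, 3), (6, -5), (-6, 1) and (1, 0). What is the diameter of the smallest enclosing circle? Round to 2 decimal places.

The minimum enclosing circle of a finite set is fixed by two of the points (as a diameter) or three (as a circumcircle).
The farthest pair is (6, -5)–(-6, 1) with squared distance 180. The circle on this segment as diameter has centre (0, -2) and r² = 180/4 = 45.
Check (-2, -3): distance² to centre = 5 ≤ 45, so it lies inside.
All remaining points lie in this disk, and no smaller disk contains both endpoints, so this is the minimum enclosing circle.
Diameter = 2r = 2√45 ≈ 13.42.

13.42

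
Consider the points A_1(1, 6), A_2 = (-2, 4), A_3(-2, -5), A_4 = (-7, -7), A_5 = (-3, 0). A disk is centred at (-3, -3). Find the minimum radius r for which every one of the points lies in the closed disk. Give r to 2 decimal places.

The required radius is the distance from (-3, -3) to the farthest point.
Squared distances: 97, 50, 5, 32, 9.
Maximum is 97, attained at A_1.
r = √97 ≈ 9.85.

9.85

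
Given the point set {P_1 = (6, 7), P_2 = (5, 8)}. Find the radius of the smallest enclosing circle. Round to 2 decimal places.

0.71

The smallest circle enclosing two points has them as diameter endpoints.
Centre = midpoint = (5.5, 7.5); r² = |P_1P_2|²/4 = 2/4 = 0.5.
r = √(0.5) ≈ 0.71.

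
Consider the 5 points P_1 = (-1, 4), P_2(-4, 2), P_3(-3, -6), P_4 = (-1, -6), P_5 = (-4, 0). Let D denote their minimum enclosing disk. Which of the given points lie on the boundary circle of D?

By Welzl's lemma the MEC is supported by two points (diametrically opposite) or three points (on a circumcircle).
The farthest pair is P_1–P_3 with squared distance 104. The circle on this segment as diameter has centre (-2, -1) and r² = 104/4 = 26.
Check P_2: distance² to centre = 13 ≤ 26, so it lies inside.
All remaining points lie in this disk, and no smaller disk contains both endpoints, so this is the minimum enclosing circle.
The points at distance exactly r from the centre are P_1, P_3, P_4 — 3 points.

P_1, P_3, P_4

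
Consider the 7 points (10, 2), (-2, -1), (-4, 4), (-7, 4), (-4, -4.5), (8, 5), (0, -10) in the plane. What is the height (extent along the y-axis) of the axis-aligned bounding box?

max y = 5, min y = -10, so height = 15.

15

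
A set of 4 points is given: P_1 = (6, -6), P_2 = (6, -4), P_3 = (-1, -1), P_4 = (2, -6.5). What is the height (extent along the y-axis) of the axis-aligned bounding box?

max y = -1, min y = -6.5, so height = 5.5.

5.5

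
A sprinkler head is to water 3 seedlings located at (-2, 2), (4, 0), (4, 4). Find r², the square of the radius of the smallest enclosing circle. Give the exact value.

100/9

Call the three points A, B, C in the order given.
Side lengths²: AB² = 40, AC² = 40, BC² = 16.
Since AC² = 40 < 40 + 16 = 56, the triangle is acute, so the smallest enclosing circle is the circumcircle.
Circumcentre = (4/3, 2), r² = 100/9.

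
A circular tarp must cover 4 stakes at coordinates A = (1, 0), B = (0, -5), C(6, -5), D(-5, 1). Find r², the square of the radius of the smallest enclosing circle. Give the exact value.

The farthest pair is C–D with squared distance 157. The circle on this segment as diameter has centre (0.5, -2) and r² = 157/4 = 39.25.
Check A: distance² to centre = 4.25 ≤ 39.25, so it lies inside.
All remaining points lie in this disk, and no smaller disk contains both endpoints, so this is the minimum enclosing circle.

39.25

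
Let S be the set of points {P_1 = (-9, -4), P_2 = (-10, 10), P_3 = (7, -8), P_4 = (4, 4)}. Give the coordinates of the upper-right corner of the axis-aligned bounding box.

x-range [-10, 7], y-range [-8, 10].
The upper-right corner is (7, 10).

(7, 10)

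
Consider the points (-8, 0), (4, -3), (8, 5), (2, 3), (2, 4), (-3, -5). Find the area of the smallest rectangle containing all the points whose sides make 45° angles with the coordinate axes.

157.5

In coordinates u = x + y, v = x − y the rectangle is axis-aligned; the map (x,y)→(u,v) scales areas by 2.
u-values: -8, 1, 13, 5, 6, -8; range = 13 − (-8) = 21.
v-values: -8, 7, 3, -1, -2, 2; range = 7 − (-8) = 15.
Area = (21 × 15) / 2 = 157.5.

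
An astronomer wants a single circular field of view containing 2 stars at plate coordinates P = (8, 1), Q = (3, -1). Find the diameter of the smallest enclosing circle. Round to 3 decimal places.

5.385

The smallest circle enclosing two points has them as diameter endpoints.
Centre = midpoint = (5.5, 0); r² = |PQ|²/4 = 29/4 = 7.25.
Diameter = 2r = 2√(7.25) ≈ 5.385.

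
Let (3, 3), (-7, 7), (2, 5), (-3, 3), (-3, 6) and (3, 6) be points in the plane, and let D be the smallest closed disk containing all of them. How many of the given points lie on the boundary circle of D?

The minimum enclosing circle of a finite set is fixed by two of the points (as a diameter) or three (as a circumcircle).
The farthest pair is (3, 3)–(-7, 7) with squared distance 116. The circle on this segment as diameter has centre (-2, 5) and r² = 116/4 = 29.
Check (2, 5): distance² to centre = 16 ≤ 29, so it lies inside.
All remaining points lie in this disk, and no smaller disk contains both endpoints, so this is the minimum enclosing circle.
The points at distance exactly r from the centre are (3, 3), (-7, 7) — 2 points.

2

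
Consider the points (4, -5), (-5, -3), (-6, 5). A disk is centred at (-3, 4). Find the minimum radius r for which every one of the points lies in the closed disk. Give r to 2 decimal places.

The required radius is the distance from (-3, 4) to the farthest point.
Squared distances: 130, 53, 10.
Maximum is 130, attained at (4, -5).
r = √130 ≈ 11.40.

11.40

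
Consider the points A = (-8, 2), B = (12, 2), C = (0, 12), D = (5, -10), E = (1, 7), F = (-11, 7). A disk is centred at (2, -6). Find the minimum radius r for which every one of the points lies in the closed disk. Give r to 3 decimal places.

The required radius is the distance from (2, -6) to the farthest point.
Squared distances: 164, 164, 328, 25, 170, 338.
Maximum is 338, attained at F.
r = √338 ≈ 18.385.

18.385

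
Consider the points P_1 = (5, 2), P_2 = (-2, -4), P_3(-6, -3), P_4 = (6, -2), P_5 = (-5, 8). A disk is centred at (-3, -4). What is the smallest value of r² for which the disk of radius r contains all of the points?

148

The required radius is the distance from (-3, -4) to the farthest point.
Squared distances: 100, 1, 10, 85, 148.
Maximum is 148, attained at P_5.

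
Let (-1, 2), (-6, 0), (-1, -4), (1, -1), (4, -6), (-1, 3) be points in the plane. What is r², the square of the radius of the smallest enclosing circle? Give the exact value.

The minimum enclosing circle of a finite set is fixed by two of the points (as a diameter) or three (as a circumcircle).
The minimum enclosing circle is determined by three boundary points: (-6, 0), (4, -6), (-1, 3).
Their circumcentre is (-0.9, -17/6) with r² = 15317/450.
The farthest remaining point (-1, 2) is at distance² 10517/450 ≤ 15317/450.

15317/450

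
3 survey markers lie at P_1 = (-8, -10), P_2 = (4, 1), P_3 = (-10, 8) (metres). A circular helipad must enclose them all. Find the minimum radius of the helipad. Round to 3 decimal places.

Side lengths²: P_1P_2² = 265, P_1P_3² = 328, P_2P_3² = 245.
Since P_1P_3² = 328 < 265 + 245 = 510, the triangle is acute, so the smallest enclosing circle is the circumcircle.
Circumcentre = (-189/34, -21/34), r² = 54325/578.
r = √(54325/578) ≈ 9.695.

9.695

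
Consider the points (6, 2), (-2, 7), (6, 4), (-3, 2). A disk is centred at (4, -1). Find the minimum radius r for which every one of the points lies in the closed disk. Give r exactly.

The required radius is the distance from (4, -1) to the farthest point.
Squared distances: 13, 100, 29, 58.
Maximum is 100, attained at (-2, 7).
r = √100 = 10.

10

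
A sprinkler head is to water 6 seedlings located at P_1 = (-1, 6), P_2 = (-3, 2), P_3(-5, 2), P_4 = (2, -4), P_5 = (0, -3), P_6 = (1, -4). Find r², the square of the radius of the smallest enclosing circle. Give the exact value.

9265/338

By Welzl's lemma the MEC is supported by two points (diametrically opposite) or three points (on a circumcircle).
The minimum enclosing circle is determined by three boundary points: P_1, P_3, P_4.
Their circumcentre is (3/26, 23/26) with r² = 9265/338.
The farthest remaining point P_6 is at distance² 8329/338 ≤ 9265/338.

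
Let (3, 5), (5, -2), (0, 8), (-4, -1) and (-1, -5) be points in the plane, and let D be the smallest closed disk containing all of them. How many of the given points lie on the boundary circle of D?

The minimum enclosing circle of a finite set is fixed by two of the points (as a diameter) or three (as a circumcircle).
The farthest pair is (0, 8)–(-1, -5) with squared distance 170. The circle on this segment as diameter has centre (-0.5, 1.5) and r² = 170/4 = 42.5.
Check (3, 5): distance² to centre = 24.5 ≤ 42.5, so it lies inside.
All remaining points lie in this disk, and no smaller disk contains both endpoints, so this is the minimum enclosing circle.
The points at distance exactly r from the centre are (5, -2), (0, 8), (-1, -5) — 3 points.

3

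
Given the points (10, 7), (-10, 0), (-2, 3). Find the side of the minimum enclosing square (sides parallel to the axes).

The bounding box has width 20 and height 7.
An axis-aligned square enclosing the set must have side ≥ max(width, height).
So the minimum side is max(20, 7) = 20.

20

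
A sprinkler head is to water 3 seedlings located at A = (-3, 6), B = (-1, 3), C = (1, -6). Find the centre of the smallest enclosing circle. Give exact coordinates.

Side lengths²: AB² = 13, AC² = 160, BC² = 85.
Since AC² = 160 ≥ 85 + 13 = 98, the angle opposite AC is not acute, so the smallest enclosing circle has AC as diameter.
Centre = midpoint of AC = (-1, 0), r² = 160/4 = 40.
Centre = (-1, 0).

(-1, 0)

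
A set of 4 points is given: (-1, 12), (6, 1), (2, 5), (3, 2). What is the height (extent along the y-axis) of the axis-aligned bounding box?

11

max y = 12, min y = 1, so height = 11.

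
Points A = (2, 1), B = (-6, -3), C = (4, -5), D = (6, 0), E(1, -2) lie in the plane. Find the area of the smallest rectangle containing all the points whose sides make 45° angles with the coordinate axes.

In coordinates u = x + y, v = x − y the rectangle is axis-aligned; the map (x,y)→(u,v) scales areas by 2.
u-values: 3, -9, -1, 6, -1; range = 6 − (-9) = 15.
v-values: 1, -3, 9, 6, 3; range = 9 − (-3) = 12.
Area = (15 × 12) / 2 = 90.

90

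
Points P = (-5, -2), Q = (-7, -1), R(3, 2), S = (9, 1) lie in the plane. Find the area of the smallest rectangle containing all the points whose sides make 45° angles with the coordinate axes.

126

In coordinates u = x + y, v = x − y the rectangle is axis-aligned; the map (x,y)→(u,v) scales areas by 2.
u-values: -7, -8, 5, 10; range = 10 − (-8) = 18.
v-values: -3, -6, 1, 8; range = 8 − (-6) = 14.
Area = (18 × 14) / 2 = 126.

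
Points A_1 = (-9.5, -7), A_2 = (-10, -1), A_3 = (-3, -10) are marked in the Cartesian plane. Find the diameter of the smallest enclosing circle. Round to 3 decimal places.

Side lengths²: A_1A_2² = 36.25, A_1A_3² = 51.25, A_2A_3² = 130.
Since A_2A_3² = 130 ≥ 51.25 + 36.25 = 87.5, the angle opposite A_2A_3 is not acute, so the smallest enclosing circle has A_2A_3 as diameter.
Centre = midpoint of A_2A_3 = (-6.5, -5.5), r² = 130/4 = 32.5.
Diameter = 2r = 2√(32.5) ≈ 11.402.

11.402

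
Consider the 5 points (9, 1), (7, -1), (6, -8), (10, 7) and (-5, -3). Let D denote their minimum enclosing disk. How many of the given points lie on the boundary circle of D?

A smallest enclosing disk is always determined by at most three of the input points on its boundary.
The minimum enclosing circle is determined by three boundary points: (6, -8), (10, 7), (-5, -3).
Their circumcentre is (247/74, 55/74) with r² = 228709/2738.
The farthest remaining point (9, 1) is at distance² 87961/2738 ≤ 228709/2738.
The points at distance exactly r from the centre are (6, -8), (10, 7), (-5, -3) — 3 points.

3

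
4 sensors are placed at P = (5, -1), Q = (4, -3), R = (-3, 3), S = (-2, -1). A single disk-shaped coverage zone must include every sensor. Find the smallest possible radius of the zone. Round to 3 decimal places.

By Welzl's lemma the MEC is supported by two points (diametrically opposite) or three points (on a circumcircle).
The farthest pair is Q–R with squared distance 85. The circle on this segment as diameter has centre (0.5, 0) and r² = 85/4 = 21.25.
Check P: distance² to centre = 21.25 ≤ 21.25, so it lies inside.
All remaining points lie in this disk, and no smaller disk contains both endpoints, so this is the minimum enclosing circle.
r = √(21.25) ≈ 4.610.

4.610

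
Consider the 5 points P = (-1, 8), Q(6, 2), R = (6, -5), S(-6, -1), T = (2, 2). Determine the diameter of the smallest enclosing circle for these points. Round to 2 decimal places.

15.02

A smallest enclosing disk is always determined by at most three of the input points on its boundary.
The minimum enclosing circle is determined by three boundary points: P, R, S.
Their circumcentre is (1.28125, 0.84375) with r² = 56.416015625.
The farthest remaining point Q is at distance² 23.603515625 ≤ 56.416015625.
Diameter = 2r = 2√(56.416015625) ≈ 15.02.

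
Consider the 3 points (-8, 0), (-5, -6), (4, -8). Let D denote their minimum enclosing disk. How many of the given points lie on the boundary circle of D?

2

Call the three points A, B, C in the order given.
Side lengths²: AB² = 45, AC² = 208, BC² = 85.
Since AC² = 208 ≥ 85 + 45 = 130, the angle opposite AC is not acute, so the smallest enclosing circle has AC as diameter.
Centre = midpoint of AC = (-2, -4), r² = 208/4 = 52.
The points at distance exactly r from the centre are (-8, 0), (4, -8) — 2 points.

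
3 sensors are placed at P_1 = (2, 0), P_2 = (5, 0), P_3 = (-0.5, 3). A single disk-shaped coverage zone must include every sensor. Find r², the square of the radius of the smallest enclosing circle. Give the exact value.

9.8125

Side lengths²: P_1P_2² = 9, P_1P_3² = 15.25, P_2P_3² = 39.25.
Since P_2P_3² = 39.25 ≥ 15.25 + 9 = 24.25, the angle opposite P_2P_3 is not acute, so the smallest enclosing circle has P_2P_3 as diameter.
Centre = midpoint of P_2P_3 = (2.25, 1.5), r² = 39.25/4 = 9.8125.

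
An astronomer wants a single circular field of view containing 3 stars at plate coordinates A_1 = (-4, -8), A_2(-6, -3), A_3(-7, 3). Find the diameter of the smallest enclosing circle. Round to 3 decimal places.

Side lengths²: A_1A_2² = 29, A_1A_3² = 130, A_2A_3² = 37.
Since A_1A_3² = 130 ≥ 37 + 29 = 66, the angle opposite A_1A_3 is not acute, so the smallest enclosing circle has A_1A_3 as diameter.
Centre = midpoint of A_1A_3 = (-5.5, -2.5), r² = 130/4 = 32.5.
Diameter = 2r = 2√(32.5) ≈ 11.402.

11.402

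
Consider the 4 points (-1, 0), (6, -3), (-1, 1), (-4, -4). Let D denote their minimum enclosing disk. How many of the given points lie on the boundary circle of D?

A smallest enclosing disk is always determined by at most three of the input points on its boundary.
The farthest pair is (6, -3)–(-4, -4) with squared distance 101. The circle on this segment as diameter has centre (1, -3.5) and r² = 101/4 = 25.25.
Check (-1, 0): distance² to centre = 16.25 ≤ 25.25, so it lies inside.
All remaining points lie in this disk, and no smaller disk contains both endpoints, so this is the minimum enclosing circle.
The points at distance exactly r from the centre are (6, -3), (-4, -4) — 2 points.

2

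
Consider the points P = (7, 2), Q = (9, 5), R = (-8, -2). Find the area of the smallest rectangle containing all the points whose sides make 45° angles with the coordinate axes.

In coordinates u = x + y, v = x − y the rectangle is axis-aligned; the map (x,y)→(u,v) scales areas by 2.
u-values: 9, 14, -10; range = 14 − (-10) = 24.
v-values: 5, 4, -6; range = 5 − (-6) = 11.
Area = (24 × 11) / 2 = 132.

132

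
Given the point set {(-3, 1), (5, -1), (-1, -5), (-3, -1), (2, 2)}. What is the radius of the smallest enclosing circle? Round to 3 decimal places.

4.274

The minimum enclosing circle is determined by three boundary points: (-3, 1), (5, -1), (-1, -5).
Their circumcentre is (8/11, -12/11) with r² = 2210/121.
The farthest remaining point (-3, -1) is at distance² 1682/121 ≤ 2210/121.
r = √(2210/121) ≈ 4.274.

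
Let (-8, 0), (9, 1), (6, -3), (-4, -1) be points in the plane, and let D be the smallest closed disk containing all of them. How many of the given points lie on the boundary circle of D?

2

The farthest pair is (-8, 0)–(9, 1) with squared distance 290. The circle on this segment as diameter has centre (0.5, 0.5) and r² = 290/4 = 72.5.
Check (6, -3): distance² to centre = 42.5 ≤ 72.5, so it lies inside.
All remaining points lie in this disk, and no smaller disk contains both endpoints, so this is the minimum enclosing circle.
The points at distance exactly r from the centre are (-8, 0), (9, 1) — 2 points.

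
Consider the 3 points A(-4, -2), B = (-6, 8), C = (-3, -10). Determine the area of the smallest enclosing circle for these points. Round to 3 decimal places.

261.538

Side lengths²: AB² = 104, AC² = 65, BC² = 333.
Since BC² = 333 ≥ 104 + 65 = 169, the angle opposite BC is not acute, so the smallest enclosing circle has BC as diameter.
Centre = midpoint of BC = (-4.5, -1), r² = 333/4 = 83.25.
Area = π·r² = π·83.25 ≈ 261.538.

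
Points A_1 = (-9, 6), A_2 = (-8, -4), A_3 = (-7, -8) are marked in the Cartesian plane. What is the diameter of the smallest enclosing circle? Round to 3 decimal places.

14.142

Side lengths²: A_1A_2² = 101, A_1A_3² = 200, A_2A_3² = 17.
Since A_1A_3² = 200 ≥ 101 + 17 = 118, the angle opposite A_1A_3 is not acute, so the smallest enclosing circle has A_1A_3 as diameter.
Centre = midpoint of A_1A_3 = (-8, -1), r² = 200/4 = 50.
Diameter = 2r = 2√50 ≈ 14.142.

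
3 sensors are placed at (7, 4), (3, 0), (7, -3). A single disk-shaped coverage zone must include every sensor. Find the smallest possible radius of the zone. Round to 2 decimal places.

3.54

Call the three points A, B, C in the order given.
Side lengths²: AB² = 32, AC² = 49, BC² = 25.
Since AC² = 49 < 32 + 25 = 57, the triangle is acute, so the smallest enclosing circle is the circumcircle.
Circumcentre = (6.5, 0.5), r² = 12.5.
r = √(12.5) ≈ 3.54.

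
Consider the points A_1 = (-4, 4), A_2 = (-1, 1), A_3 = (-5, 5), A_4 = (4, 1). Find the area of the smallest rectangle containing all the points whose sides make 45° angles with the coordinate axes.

32.5

In coordinates u = x + y, v = x − y the rectangle is axis-aligned; the map (x,y)→(u,v) scales areas by 2.
u-values: 0, 0, 0, 5; range = 5 − 0 = 5.
v-values: -8, -2, -10, 3; range = 3 − (-10) = 13.
Area = (5 × 13) / 2 = 32.5.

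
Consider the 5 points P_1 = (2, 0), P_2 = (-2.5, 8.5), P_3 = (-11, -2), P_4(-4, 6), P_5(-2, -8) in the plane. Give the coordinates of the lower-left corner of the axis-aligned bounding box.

(-11, -8)

x-range [-11, 2], y-range [-8, 8.5].
The lower-left corner is (-11, -8).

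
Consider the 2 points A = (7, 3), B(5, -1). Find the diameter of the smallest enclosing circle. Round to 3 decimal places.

4.472

The smallest circle enclosing two points has them as diameter endpoints.
Centre = midpoint = (6, 1); r² = |AB|²/4 = 20/4 = 5.
Diameter = 2r = 2√5 ≈ 4.472.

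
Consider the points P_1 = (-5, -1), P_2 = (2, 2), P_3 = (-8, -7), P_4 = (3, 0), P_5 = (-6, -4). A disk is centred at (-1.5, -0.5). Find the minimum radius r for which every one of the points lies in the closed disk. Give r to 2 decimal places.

9.19

The required radius is the distance from (-1.5, -0.5) to the farthest point.
Squared distances: 12.5, 18.5, 84.5, 20.5, 32.5.
Maximum is 84.5, attained at P_3.
r = √(84.5) ≈ 9.19.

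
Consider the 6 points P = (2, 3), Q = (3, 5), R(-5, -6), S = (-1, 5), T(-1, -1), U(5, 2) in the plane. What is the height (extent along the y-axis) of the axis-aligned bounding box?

max y = 5, min y = -6, so height = 11.

11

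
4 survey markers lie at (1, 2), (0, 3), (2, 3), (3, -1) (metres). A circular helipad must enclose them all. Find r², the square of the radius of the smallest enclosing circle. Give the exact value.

A smallest enclosing disk is always determined by at most three of the input points on its boundary.
The farthest pair is (0, 3)–(3, -1) with squared distance 25. The circle on this segment as diameter has centre (1.5, 1) and r² = 25/4 = 6.25.
Check (1, 2): distance² to centre = 1.25 ≤ 6.25, so it lies inside.
All remaining points lie in this disk, and no smaller disk contains both endpoints, so this is the minimum enclosing circle.

6.25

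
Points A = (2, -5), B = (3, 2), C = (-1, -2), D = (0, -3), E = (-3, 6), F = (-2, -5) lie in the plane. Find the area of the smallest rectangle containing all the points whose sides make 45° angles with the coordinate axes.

In coordinates u = x + y, v = x − y the rectangle is axis-aligned; the map (x,y)→(u,v) scales areas by 2.
u-values: -3, 5, -3, -3, 3, -7; range = 5 − (-7) = 12.
v-values: 7, 1, 1, 3, -9, 3; range = 7 − (-9) = 16.
Area = (12 × 16) / 2 = 96.

96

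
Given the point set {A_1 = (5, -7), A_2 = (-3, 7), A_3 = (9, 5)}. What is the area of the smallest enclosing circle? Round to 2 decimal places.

Side lengths²: A_1A_2² = 260, A_1A_3² = 160, A_2A_3² = 148.
Since A_1A_2² = 260 < 160 + 148 = 308, the triangle is acute, so the smallest enclosing circle is the circumcircle.
Circumcentre = (40/19, 12/19), r² = 24050/361.
Area = π·r² = π·24050/361 ≈ 209.29.

209.29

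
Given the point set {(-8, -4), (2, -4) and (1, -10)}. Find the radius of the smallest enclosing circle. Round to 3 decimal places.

5.483

Call the three points A, B, C in the order given.
Side lengths²: AB² = 100, AC² = 117, BC² = 37.
Since AC² = 117 < 100 + 37 = 137, the triangle is acute, so the smallest enclosing circle is the circumcircle.
Circumcentre = (-3, -6.25), r² = 30.0625.
r = √(30.0625) ≈ 5.483.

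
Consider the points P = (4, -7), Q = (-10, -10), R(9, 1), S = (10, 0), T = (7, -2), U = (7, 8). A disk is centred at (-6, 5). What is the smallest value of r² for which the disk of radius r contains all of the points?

281

The required radius is the distance from (-6, 5) to the farthest point.
Squared distances: 244, 241, 241, 281, 218, 178.
Maximum is 281, attained at S.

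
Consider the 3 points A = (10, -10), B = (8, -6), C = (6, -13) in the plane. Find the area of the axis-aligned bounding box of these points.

x ranges over [6, 10], width 4.
y ranges over [-13, -6], height 7.
Area = 4 × 7 = 28.

28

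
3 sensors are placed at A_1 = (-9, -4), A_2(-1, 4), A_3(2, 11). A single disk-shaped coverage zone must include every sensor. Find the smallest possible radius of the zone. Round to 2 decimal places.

9.30

Side lengths²: A_1A_2² = 128, A_1A_3² = 346, A_2A_3² = 58.
Since A_1A_3² = 346 ≥ 128 + 58 = 186, the angle opposite A_1A_3 is not acute, so the smallest enclosing circle has A_1A_3 as diameter.
Centre = midpoint of A_1A_3 = (-3.5, 3.5), r² = 346/4 = 86.5.
r = √(86.5) ≈ 9.30.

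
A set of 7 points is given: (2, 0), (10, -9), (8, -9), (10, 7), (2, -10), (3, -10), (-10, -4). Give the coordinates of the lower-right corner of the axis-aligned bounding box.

x-range [-10, 10], y-range [-10, 7].
The lower-right corner is (10, -10).

(10, -10)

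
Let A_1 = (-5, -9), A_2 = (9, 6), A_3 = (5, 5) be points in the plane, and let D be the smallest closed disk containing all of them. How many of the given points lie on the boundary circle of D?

Side lengths²: A_1A_2² = 421, A_1A_3² = 296, A_2A_3² = 17.
Since A_1A_2² = 421 ≥ 296 + 17 = 313, the angle opposite A_1A_2 is not acute, so the smallest enclosing circle has A_1A_2 as diameter.
Centre = midpoint of A_1A_2 = (2, -1.5), r² = 421/4 = 105.25.
The points at distance exactly r from the centre are A_1, A_2 — 2 points.

2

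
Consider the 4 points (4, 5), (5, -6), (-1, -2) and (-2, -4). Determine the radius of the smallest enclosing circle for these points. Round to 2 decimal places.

5.80

The minimum enclosing circle is determined by three boundary points: (4, 5), (5, -6), (-2, -4).
Their circumcentre is (2.74, -0.66) with r² = 33.6232.
The farthest remaining point (-1, -2) is at distance² 15.7832 ≤ 33.6232.
r = √(33.6232) ≈ 5.80.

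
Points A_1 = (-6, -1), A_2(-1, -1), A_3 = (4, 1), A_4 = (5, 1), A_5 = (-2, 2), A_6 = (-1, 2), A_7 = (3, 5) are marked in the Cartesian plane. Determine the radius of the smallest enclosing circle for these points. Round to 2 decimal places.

By Welzl's lemma the MEC is supported by two points (diametrically opposite) or three points (on a circumcircle).
The minimum enclosing circle is determined by three boundary points: A_1, A_4, A_7.
Their circumcentre is (-0.625, 0.6875) with r² = 31.73828125.
The farthest remaining point A_3 is at distance² 21.48828125 ≤ 31.73828125.
r = √(31.73828125) ≈ 5.63.

5.63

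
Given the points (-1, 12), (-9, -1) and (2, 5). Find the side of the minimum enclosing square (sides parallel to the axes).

13

The bounding box has width 11 and height 13.
An axis-aligned square enclosing the set must have side ≥ max(width, height).
So the minimum side is max(11, 13) = 13.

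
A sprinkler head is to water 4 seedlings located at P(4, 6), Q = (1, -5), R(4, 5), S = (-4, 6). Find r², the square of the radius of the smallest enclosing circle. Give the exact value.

A smallest enclosing disk is always determined by at most three of the input points on its boundary.
The minimum enclosing circle is determined by three boundary points: P, Q, S.
Their circumcentre is (0, 13/11) with r² = 4745/121.
The farthest remaining point R is at distance² 3700/121 ≤ 4745/121.

4745/121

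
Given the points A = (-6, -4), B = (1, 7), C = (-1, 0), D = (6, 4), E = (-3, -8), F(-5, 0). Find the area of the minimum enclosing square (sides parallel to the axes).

225

The bounding box has width 12 and height 15.
An axis-aligned square enclosing the set must have side ≥ max(width, height).
So the minimum side is max(12, 15) = 15.
Area = 15² = 225.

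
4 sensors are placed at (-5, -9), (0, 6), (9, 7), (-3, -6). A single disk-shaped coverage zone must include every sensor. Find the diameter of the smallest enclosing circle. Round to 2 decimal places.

21.26

The minimum enclosing circle of a finite set is fixed by two of the points (as a diameter) or three (as a circumcircle).
The farthest pair is (-5, -9)–(9, 7) with squared distance 452. The circle on this segment as diameter has centre (2, -1) and r² = 452/4 = 113.
Check (0, 6): distance² to centre = 53 ≤ 113, so it lies inside.
All remaining points lie in this disk, and no smaller disk contains both endpoints, so this is the minimum enclosing circle.
Diameter = 2r = 2√113 ≈ 21.26.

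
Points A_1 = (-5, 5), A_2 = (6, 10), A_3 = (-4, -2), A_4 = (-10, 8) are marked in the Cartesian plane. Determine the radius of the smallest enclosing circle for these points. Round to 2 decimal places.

By Welzl's lemma the MEC is supported by two points (diametrically opposite) or three points (on a circumcircle).
The minimum enclosing circle is determined by three boundary points: A_2, A_3, A_4.
Their circumcentre is (-71/43, 267/43) with r² = 134810/1849.
The farthest remaining point A_1 is at distance² 23440/1849 ≤ 134810/1849.
r = √(134810/1849) ≈ 8.54.

8.54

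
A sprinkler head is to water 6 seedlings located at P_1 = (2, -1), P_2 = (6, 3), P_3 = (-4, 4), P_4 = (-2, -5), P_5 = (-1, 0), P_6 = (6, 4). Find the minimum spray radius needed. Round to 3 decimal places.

By Welzl's lemma the MEC is supported by two points (diametrically opposite) or three points (on a circumcircle).
The minimum enclosing circle is determined by three boundary points: P_3, P_4, P_6.
Their circumcentre is (1, 7/18) with r² = 12325/324.
The farthest remaining point P_2 is at distance² 10309/324 ≤ 12325/324.
r = √(12325/324) ≈ 6.168.

6.168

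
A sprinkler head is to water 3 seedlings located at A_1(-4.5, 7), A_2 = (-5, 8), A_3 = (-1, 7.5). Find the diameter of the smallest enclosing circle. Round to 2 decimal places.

Side lengths²: A_1A_2² = 1.25, A_1A_3² = 12.5, A_2A_3² = 16.25.
Since A_2A_3² = 16.25 ≥ 12.5 + 1.25 = 13.75, the angle opposite A_2A_3 is not acute, so the smallest enclosing circle has A_2A_3 as diameter.
Centre = midpoint of A_2A_3 = (-3, 7.75), r² = 16.25/4 = 4.0625.
Diameter = 2r = 2√(4.0625) ≈ 4.03.

4.03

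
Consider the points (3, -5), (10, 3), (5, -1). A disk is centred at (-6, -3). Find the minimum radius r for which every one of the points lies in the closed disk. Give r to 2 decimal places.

17.09

The required radius is the distance from (-6, -3) to the farthest point.
Squared distances: 85, 292, 125.
Maximum is 292, attained at (10, 3).
r = √292 ≈ 17.09.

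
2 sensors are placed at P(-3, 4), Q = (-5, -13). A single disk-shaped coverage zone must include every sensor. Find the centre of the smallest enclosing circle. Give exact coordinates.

The smallest circle enclosing two points has them as diameter endpoints.
Centre = midpoint = (-4, -4.5); r² = |PQ|²/4 = 293/4 = 73.25.
Centre = (-4, -4.5).

(-4, -4.5)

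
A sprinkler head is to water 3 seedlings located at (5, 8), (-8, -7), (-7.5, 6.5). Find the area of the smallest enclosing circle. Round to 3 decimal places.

309.447

Call the three points A, B, C in the order given.
Side lengths²: AB² = 394, AC² = 158.5, BC² = 182.5.
Since AB² = 394 ≥ 182.5 + 158.5 = 341, the angle opposite AB is not acute, so the smallest enclosing circle has AB as diameter.
Centre = midpoint of AB = (-1.5, 0.5), r² = 394/4 = 98.5.
Area = π·r² = π·98.5 ≈ 309.447.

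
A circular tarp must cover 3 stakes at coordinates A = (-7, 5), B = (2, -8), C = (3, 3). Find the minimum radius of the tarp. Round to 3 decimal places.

Side lengths²: AB² = 250, AC² = 104, BC² = 122.
Since AB² = 250 ≥ 122 + 104 = 226, the angle opposite AB is not acute, so the smallest enclosing circle has AB as diameter.
Centre = midpoint of AB = (-2.5, -1.5), r² = 250/4 = 62.5.
r = √(62.5) ≈ 7.906.

7.906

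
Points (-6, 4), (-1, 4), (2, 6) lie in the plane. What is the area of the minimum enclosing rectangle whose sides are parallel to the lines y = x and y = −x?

30

In coordinates u = x + y, v = x − y the rectangle is axis-aligned; the map (x,y)→(u,v) scales areas by 2.
u-values: -2, 3, 8; range = 8 − (-2) = 10.
v-values: -10, -5, -4; range = -4 − (-10) = 6.
Area = (10 × 6) / 2 = 30.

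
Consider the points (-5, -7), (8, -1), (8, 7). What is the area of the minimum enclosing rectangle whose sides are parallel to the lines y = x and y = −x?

In coordinates u = x + y, v = x − y the rectangle is axis-aligned; the map (x,y)→(u,v) scales areas by 2.
u-values: -12, 7, 15; range = 15 − (-12) = 27.
v-values: 2, 9, 1; range = 9 − 1 = 8.
Area = (27 × 8) / 2 = 108.

108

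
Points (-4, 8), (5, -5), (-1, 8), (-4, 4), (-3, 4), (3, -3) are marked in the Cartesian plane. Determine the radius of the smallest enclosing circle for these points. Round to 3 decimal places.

The minimum enclosing circle of a finite set is fixed by two of the points (as a diameter) or three (as a circumcircle).
The farthest pair is (-4, 8)–(5, -5) with squared distance 250. The circle on this segment as diameter has centre (0.5, 1.5) and r² = 250/4 = 62.5.
Check (-1, 8): distance² to centre = 44.5 ≤ 62.5, so it lies inside.
All remaining points lie in this disk, and no smaller disk contains both endpoints, so this is the minimum enclosing circle.
r = √(62.5) ≈ 7.906.

7.906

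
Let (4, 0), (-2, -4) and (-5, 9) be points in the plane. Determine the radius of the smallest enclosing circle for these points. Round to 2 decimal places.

6.80

Call the three points A, B, C in the order given.
Side lengths²: AB² = 52, AC² = 162, BC² = 178.
Since BC² = 178 < 162 + 52 = 214, the triangle is acute, so the smallest enclosing circle is the circumcircle.
Circumcentre = (-2.2, 2.8), r² = 46.28.
r = √(46.28) ≈ 6.80.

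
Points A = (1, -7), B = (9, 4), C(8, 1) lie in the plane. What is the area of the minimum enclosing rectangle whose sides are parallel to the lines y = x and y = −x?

In coordinates u = x + y, v = x − y the rectangle is axis-aligned; the map (x,y)→(u,v) scales areas by 2.
u-values: -6, 13, 9; range = 13 − (-6) = 19.
v-values: 8, 5, 7; range = 8 − 5 = 3.
Area = (19 × 3) / 2 = 28.5.

28.5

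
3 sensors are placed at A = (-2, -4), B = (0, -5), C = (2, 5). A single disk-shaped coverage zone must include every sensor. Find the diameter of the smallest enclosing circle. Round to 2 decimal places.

Side lengths²: AB² = 5, AC² = 97, BC² = 104.
Since BC² = 104 ≥ 97 + 5 = 102, the angle opposite BC is not acute, so the smallest enclosing circle has BC as diameter.
Centre = midpoint of BC = (1, 0), r² = 104/4 = 26.
Diameter = 2r = 2√26 ≈ 10.20.

10.20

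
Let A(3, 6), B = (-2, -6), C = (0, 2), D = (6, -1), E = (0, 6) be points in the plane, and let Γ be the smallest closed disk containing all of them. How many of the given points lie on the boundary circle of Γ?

The minimum enclosing circle of a finite set is fixed by two of the points (as a diameter) or three (as a circumcircle).
The farthest pair is A–B with squared distance 169. The circle on this segment as diameter has centre (0.5, 0) and r² = 169/4 = 42.25.
Check C: distance² to centre = 4.25 ≤ 42.25, so it lies inside.
All remaining points lie in this disk, and no smaller disk contains both endpoints, so this is the minimum enclosing circle.
The points at distance exactly r from the centre are A, B — 2 points.

2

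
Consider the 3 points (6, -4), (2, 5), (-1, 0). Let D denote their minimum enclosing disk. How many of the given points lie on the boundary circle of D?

Call the three points A, B, C in the order given.
Side lengths²: AB² = 97, AC² = 65, BC² = 34.
Since AB² = 97 < 65 + 34 = 99, the triangle is acute, so the smallest enclosing circle is the circumcircle.
Circumcentre = (367/94, 43/94), r² = 107185/4418.
The points at distance exactly r from the centre are (6, -4), (2, 5), (-1, 0) — 3 points.

3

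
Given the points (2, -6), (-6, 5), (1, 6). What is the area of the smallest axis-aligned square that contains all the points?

The bounding box has width 8 and height 12.
An axis-aligned square enclosing the set must have side ≥ max(width, height).
So the minimum side is max(8, 12) = 12.
Area = 12² = 144.

144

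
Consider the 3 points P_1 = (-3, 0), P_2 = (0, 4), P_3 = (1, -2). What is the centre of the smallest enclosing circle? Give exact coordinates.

(-1/22, 10/11)

Side lengths²: P_1P_2² = 25, P_1P_3² = 20, P_2P_3² = 37.
Since P_2P_3² = 37 < 25 + 20 = 45, the triangle is acute, so the smallest enclosing circle is the circumcircle.
Circumcentre = (-1/22, 10/11), r² = 4625/484.
Centre = (-1/22, 10/11).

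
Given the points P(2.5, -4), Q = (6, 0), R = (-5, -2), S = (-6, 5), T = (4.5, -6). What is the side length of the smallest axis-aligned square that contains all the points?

12

The bounding box has width 12 and height 11.
An axis-aligned square enclosing the set must have side ≥ max(width, height).
So the minimum side is max(12, 11) = 12.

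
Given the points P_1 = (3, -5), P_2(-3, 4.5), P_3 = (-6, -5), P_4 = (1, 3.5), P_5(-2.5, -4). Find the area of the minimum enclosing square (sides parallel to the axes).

90.25

The bounding box has width 9 and height 9.5.
An axis-aligned square enclosing the set must have side ≥ max(width, height).
So the minimum side is max(9, 9.5) = 9.5.
Area = 9.5² = 90.25.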